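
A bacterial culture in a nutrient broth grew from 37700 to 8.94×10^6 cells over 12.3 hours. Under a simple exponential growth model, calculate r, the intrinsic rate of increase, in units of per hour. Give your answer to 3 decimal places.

0.445 per hour

From N(t) = N₀·e^(rt): e^(r·12.3) = 8.94×10^6/37700 = 237.14.
r·12.3 = ln(237.14) = 5.4686, so r = 5.4686/12.3 = 0.4446.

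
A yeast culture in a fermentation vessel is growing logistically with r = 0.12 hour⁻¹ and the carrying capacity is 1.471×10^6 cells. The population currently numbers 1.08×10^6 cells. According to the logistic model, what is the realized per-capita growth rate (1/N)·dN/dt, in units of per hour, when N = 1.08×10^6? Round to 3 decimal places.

0.032 per hour

(1/N)·dN/dt = r(1 − N/K) = 0.12 × (1 − 1.08×10^6/1.471×10^6).
= 0.12 × 0.26581 = 0.031897.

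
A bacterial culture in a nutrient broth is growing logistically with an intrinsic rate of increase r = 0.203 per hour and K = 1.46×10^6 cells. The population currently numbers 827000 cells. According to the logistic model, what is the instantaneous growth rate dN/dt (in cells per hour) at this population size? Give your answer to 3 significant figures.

dN/dt = rN(1 − N/K) = 0.203 × 827000 × (1 − 827000/1.46×10^6).
1 − 827000/1.46×10^6 = 0.43356; dN/dt = 0.203 × 827000 × 0.43356 = 72787.

72800 cells per hour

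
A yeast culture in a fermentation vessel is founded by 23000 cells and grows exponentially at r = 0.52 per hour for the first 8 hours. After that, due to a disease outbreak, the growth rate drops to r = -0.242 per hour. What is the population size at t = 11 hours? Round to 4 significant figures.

Phase 1: N(8) = 23000·e^(0.52×8) = 23000·e^4.16 = 1.473645×10^6.
Phase 2 runs for 11 − 8 = 3 hours at r = -0.242.
N(11) = 1.473645×10^6·e^(-0.242×3) = 1.473645×10^6·e^-0.726 = 713009.

713000 cells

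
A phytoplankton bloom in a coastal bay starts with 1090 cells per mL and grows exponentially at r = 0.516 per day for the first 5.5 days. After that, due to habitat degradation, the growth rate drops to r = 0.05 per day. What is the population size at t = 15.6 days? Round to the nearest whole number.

30851 cells per mL

Phase 1: N(5.5) = 1090·e^(0.516×5.5) = 1090·e^2.838 = 18618.9.
Phase 2 runs for 15.6 − 5.5 = 10.1 days at r = 0.05.
N(15.6) = 18618.9·e^(0.05×10.1) = 18618.9·e^0.505 = 30851.3.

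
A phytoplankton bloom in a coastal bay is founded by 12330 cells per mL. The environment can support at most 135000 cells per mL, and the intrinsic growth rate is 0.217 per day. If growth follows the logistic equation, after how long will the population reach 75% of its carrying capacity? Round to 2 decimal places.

15.65 days

A = (K − N₀)/N₀ = (135000 − 12330)/12330 = 9.9489.
Solve 135000/(1 + 9.9489·e^(−0.217t)) = 101250: 1 + 9.9489·e^(−0.217t) = 1.3333, so e^(−0.217t) = 0.0335045.
−0.217·t = ln(0.0335045) = -3.3961, so t = 3.3961/0.217 = 15.65.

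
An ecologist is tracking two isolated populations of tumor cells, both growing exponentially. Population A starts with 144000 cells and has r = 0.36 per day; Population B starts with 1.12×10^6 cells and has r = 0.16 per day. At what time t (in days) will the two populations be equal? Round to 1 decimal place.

10.3 days

Set 144000·e^(0.36t) = 1.12×10^6·e^(0.16t).
e^((0.36 − 0.16)t) = 1.12×10^6/144000 → e^(0.2·t) = 7.7778.
0.2·t = ln(7.7778) = 2.0513, so t = 2.0513/0.2 = 10.256.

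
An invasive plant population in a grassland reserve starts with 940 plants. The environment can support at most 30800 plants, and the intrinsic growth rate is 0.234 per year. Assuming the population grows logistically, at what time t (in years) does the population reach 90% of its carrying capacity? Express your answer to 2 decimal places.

24.17 years

A = (K − N₀)/N₀ = (30800 − 940)/940 = 31.766.
Solve 30800/(1 + 31.766·e^(−0.234t)) = 27720: 1 + 31.766·e^(−0.234t) = 1.1111, so e^(−0.234t) = 0.0034978.
−0.234·t = ln(0.0034978) = -5.6556, so t = 5.6556/0.234 = 24.169.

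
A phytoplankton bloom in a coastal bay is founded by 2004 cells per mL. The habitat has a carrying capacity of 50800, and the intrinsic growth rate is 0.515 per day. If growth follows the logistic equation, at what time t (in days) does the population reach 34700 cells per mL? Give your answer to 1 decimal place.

A = (K − N₀)/N₀ = (50800 − 2004)/2004 = 24.349.
Solve 50800/(1 + 24.349·e^(−0.515t)) = 34700: 1 + 24.349·e^(−0.515t) = 1.464, so e^(−0.515t) = 0.019055.
−0.515·t = ln(0.019055) = -3.9604, so t = 3.9604/0.515 = 7.6901.

7.7 days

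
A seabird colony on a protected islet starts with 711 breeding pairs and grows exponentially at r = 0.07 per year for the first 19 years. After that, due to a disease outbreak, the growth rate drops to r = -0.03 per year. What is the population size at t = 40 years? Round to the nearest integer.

Phase 1: N(19) = 711·e^(0.07×19) = 711·e^1.33 = 2688.32.
Phase 2 runs for 40 − 19 = 21 years at r = -0.03.
N(40) = 2688.32·e^(-0.03×21) = 2688.32·e^-0.63 = 1431.78.

1432 breeding pairs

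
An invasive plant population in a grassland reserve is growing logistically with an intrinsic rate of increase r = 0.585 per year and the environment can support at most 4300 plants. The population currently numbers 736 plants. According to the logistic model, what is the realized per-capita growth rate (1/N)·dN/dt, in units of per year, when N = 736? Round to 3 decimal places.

(1/N)·dN/dt = r(1 − N/K) = 0.585 × (1 − 736/4300).
= 0.585 × 0.82884 = 0.48487.

0.485 per year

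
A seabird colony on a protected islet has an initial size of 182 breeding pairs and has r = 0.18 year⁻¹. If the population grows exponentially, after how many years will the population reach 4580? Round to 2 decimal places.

17.92 years

Set N₀·e^(rt) = 4580: e^(0.18·t) = 4580/182 = 25.165.
0.18·t = ln(25.165) = 3.2254, so t = 3.2254/0.18 = 17.919.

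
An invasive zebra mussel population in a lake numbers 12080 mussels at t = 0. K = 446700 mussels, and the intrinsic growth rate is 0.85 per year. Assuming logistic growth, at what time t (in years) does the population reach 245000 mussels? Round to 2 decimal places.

4.44 years

A = (K − N₀)/N₀ = (446700 − 12080)/12080 = 35.978.
Solve 446700/(1 + 35.978·e^(−0.85t)) = 245000: 1 + 35.978·e^(−0.85t) = 1.8233, so e^(−0.85t) = 0.0228822.
−0.85·t = ln(0.0228822) = -3.7774, so t = 3.7774/0.85 = 4.444.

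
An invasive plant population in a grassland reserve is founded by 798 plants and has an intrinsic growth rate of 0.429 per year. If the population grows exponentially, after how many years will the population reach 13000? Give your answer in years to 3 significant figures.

Set N₀·e^(rt) = 13000: e^(0.429·t) = 13000/798 = 16.291.
0.429·t = ln(16.291) = 2.7906, so t = 2.7906/0.429 = 6.5049.

6.50 years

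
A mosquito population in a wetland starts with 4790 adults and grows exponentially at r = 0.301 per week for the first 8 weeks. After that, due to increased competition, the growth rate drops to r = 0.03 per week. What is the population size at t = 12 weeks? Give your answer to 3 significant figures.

60000 adults

Phase 1: N(8) = 4790·e^(0.301×8) = 4790·e^2.408 = 53225.1.
Phase 2 runs for 12 − 8 = 4 weeks at r = 0.03.
N(12) = 53225.1·e^(0.03×4) = 53225.1·e^0.12 = 60011.2.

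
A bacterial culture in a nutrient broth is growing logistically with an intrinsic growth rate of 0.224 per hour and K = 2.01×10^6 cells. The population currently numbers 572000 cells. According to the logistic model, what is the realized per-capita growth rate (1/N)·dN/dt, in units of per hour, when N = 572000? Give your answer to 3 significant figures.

0.160 per hour

(1/N)·dN/dt = r(1 − N/K) = 0.224 × (1 − 572000/2.01×10^6).
= 0.224 × 0.71542 = 0.16025.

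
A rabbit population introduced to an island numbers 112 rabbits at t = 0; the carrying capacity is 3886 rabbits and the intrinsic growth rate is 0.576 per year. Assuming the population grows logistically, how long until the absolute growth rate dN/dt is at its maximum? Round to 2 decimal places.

Logistic growth is fastest at N = K/2 = 1943.
A = (K − N₀)/N₀ = 33.696. Set K/(1 + A·e^(−rt)) = K/2 → A·e^(−rt) = 1.
e^(−0.576t) = 1/33.696 = 0.0296767, so t = ln(33.696)/0.576 = 3.5174/0.576 = 6.1066.

6.11 years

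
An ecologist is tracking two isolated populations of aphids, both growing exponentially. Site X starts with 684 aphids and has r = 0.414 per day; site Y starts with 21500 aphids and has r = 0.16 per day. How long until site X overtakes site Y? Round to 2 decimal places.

Set 684·e^(0.414t) = 21500·e^(0.16t).
e^((0.414 − 0.16)t) = 21500/684 → e^(0.254·t) = 31.433.
0.254·t = ln(31.433) = 3.4479, so t = 3.4479/0.254 = 13.574.

13.57 days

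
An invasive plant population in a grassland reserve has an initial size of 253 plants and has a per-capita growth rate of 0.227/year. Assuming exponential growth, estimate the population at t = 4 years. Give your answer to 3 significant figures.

N(t) = N₀·e^(rt) = 253 × e^(0.227×4) = 253 × e^0.908.
e^0.908 ≈ 2.4794, so N ≈ 253 × 2.4794 = 627.278.

627 plants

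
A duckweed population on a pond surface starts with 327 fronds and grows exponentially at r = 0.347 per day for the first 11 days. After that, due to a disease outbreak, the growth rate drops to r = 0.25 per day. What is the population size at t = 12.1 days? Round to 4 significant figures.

19570 fronds

Phase 1: N(11) = 327·e^(0.347×11) = 327·e^3.817 = 14867.9.
Phase 2 runs for 12.1 − 11 = 1.1 days at r = 0.25.
N(12.1) = 14867.9·e^(0.25×1.1) = 14867.9·e^0.275 = 19574.1.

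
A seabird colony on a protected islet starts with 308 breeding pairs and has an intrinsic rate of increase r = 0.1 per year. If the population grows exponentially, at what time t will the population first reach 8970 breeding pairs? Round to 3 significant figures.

33.7 years

Set N₀·e^(rt) = 8970: e^(0.1·t) = 8970/308 = 29.123.
0.1·t = ln(29.123) = 3.3715, so t = 3.3715/0.1 = 33.715.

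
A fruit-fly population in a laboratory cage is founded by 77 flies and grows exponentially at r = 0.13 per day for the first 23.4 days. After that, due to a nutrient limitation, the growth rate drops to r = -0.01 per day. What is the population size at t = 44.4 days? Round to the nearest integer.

1307 flies

Phase 1: N(23.4) = 77·e^(0.13×23.4) = 77·e^3.042 = 1612.93.
Phase 2 runs for 44.4 − 23.4 = 21 days at r = -0.01.
N(44.4) = 1612.93·e^(-0.01×21) = 1612.93·e^-0.21 = 1307.41.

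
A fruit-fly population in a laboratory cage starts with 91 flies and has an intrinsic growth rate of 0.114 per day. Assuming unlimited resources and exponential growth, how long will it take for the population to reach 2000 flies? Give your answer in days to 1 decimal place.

Set N₀·e^(rt) = 2000: e^(0.114·t) = 2000/91 = 21.978.
0.114·t = ln(21.978) = 3.09, so t = 3.09/0.114 = 27.106.

27.1 days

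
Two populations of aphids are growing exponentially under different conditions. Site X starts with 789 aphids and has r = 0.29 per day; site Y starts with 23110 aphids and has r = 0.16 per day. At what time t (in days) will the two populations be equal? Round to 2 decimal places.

25.98 days

Set 789·e^(0.29t) = 23110·e^(0.16t).
e^((0.29 − 0.16)t) = 23110/789 → e^(0.13·t) = 29.29.
0.13·t = ln(29.29) = 3.3773, so t = 3.3773/0.13 = 25.979.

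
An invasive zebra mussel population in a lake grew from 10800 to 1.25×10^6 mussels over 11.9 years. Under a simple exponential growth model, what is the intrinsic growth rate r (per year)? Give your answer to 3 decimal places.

0.399 per year

From N(t) = N₀·e^(rt): e^(r·11.9) = 1.25×10^6/10800 = 115.74.
r·11.9 = ln(115.74) = 4.7514, so r = 4.7514/11.9 = 0.39927.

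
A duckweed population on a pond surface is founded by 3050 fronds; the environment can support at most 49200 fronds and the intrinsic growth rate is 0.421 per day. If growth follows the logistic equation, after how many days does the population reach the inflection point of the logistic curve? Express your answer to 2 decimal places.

6.45 days

Logistic growth is fastest at N = K/2 = 24600.
A = (K − N₀)/N₀ = 15.131. Set K/(1 + A·e^(−rt)) = K/2 → A·e^(−rt) = 1.
e^(−0.421t) = 1/15.131 = 0.0660888, so t = ln(15.131)/0.421 = 2.7168/0.421 = 6.4531.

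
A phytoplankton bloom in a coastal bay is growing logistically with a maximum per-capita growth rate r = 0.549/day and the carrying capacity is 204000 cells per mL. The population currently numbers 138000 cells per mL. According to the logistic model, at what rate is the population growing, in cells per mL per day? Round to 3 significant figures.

dN/dt = rN(1 − N/K) = 0.549 × 138000 × (1 − 138000/204000).
1 − 138000/204000 = 0.32353; dN/dt = 0.549 × 138000 × 0.32353 = 24511.

24500 cells per mL per day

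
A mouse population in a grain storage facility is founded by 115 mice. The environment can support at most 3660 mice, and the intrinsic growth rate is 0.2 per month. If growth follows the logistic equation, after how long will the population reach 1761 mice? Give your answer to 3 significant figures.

16.8 months

A = (K − N₀)/N₀ = (3660 − 115)/115 = 30.826.
Solve 3660/(1 + 30.826·e^(−0.2t)) = 1761: 1 + 30.826·e^(−0.2t) = 2.0784, so e^(−0.2t) = 0.0349822.
−0.2·t = ln(0.0349822) = -3.3529, so t = 3.3529/0.2 = 16.765.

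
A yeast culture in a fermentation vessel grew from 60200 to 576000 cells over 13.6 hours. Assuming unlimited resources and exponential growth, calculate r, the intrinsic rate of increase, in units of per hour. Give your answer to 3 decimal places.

0.166 per hour

From N(t) = N₀·e^(rt): e^(r·13.6) = 576000/60200 = 9.5681.
r·13.6 = ln(9.5681) = 2.2584, so r = 2.2584/13.6 = 0.16606.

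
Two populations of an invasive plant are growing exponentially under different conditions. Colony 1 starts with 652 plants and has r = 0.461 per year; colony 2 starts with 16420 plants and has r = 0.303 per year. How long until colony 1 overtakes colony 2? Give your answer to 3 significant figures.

Set 652·e^(0.461t) = 16420·e^(0.303t).
e^((0.461 − 0.303)t) = 16420/652 → e^(0.158·t) = 25.184.
0.158·t = ln(25.184) = 3.2262, so t = 3.2262/0.158 = 20.419.

20.4 years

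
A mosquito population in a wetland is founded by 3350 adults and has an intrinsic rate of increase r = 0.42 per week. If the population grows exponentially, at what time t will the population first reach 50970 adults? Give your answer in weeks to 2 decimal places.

6.48 weeks

Set N₀·e^(rt) = 50970: e^(0.42·t) = 50970/3350 = 15.215.
0.42·t = ln(15.215) = 2.7223, so t = 2.7223/0.42 = 6.4816.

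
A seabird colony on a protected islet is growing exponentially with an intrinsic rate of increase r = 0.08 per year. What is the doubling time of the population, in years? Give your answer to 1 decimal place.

Doubling time t_d = ln(2)/r = 0.6931/0.08 = 8.6643.

8.7 years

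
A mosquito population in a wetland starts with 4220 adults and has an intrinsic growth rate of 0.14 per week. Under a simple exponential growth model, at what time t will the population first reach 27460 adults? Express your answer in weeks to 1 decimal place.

13.4 weeks

Set N₀·e^(rt) = 27460: e^(0.14·t) = 27460/4220 = 6.5071.
0.14·t = ln(6.5071) = 1.8729, so t = 1.8729/0.14 = 13.378.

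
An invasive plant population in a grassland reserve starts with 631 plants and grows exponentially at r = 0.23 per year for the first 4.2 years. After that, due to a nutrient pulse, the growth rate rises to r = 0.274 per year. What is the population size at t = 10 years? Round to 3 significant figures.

8120 plants

Phase 1: N(4.2) = 631·e^(0.23×4.2) = 631·e^0.966 = 1657.9.
Phase 2 runs for 10 − 4.2 = 5.8 years at r = 0.274.
N(10) = 1657.9·e^(0.274×5.8) = 1657.9·e^1.589 = 8123.41.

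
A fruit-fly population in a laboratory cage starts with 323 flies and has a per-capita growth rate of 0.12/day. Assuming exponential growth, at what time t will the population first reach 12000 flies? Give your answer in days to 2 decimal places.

Set N₀·e^(rt) = 12000: e^(0.12·t) = 12000/323 = 37.152.
0.12·t = ln(37.152) = 3.615, so t = 3.615/0.12 = 30.125.

30.13 days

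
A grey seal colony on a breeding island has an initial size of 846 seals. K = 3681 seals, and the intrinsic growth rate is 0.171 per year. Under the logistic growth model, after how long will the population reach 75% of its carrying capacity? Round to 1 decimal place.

13.5 years

A = (K − N₀)/N₀ = (3681 − 846)/846 = 3.3511.
Solve 3681/(1 + 3.3511·e^(−0.171t)) = 2760.75: 1 + 3.3511·e^(−0.171t) = 1.3333, so e^(−0.171t) = 0.0994709.
−0.171·t = ln(0.0994709) = -2.3079, so t = 2.3079/0.171 = 13.496.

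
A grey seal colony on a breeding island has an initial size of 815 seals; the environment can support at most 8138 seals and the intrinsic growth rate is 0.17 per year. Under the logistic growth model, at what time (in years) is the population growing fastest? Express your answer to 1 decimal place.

Logistic growth is fastest at N = K/2 = 4069.
A = (K − N₀)/N₀ = 8.9853. Set K/(1 + A·e^(−rt)) = K/2 → A·e^(−rt) = 1.
e^(−0.17t) = 1/8.9853 = 0.111293, so t = ln(8.9853)/0.17 = 2.1956/0.17 = 12.915.

12.9 years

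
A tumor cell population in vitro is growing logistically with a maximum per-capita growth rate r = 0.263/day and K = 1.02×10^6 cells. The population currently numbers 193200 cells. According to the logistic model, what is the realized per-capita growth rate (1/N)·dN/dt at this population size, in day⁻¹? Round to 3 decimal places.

0.213 per day

(1/N)·dN/dt = r(1 − N/K) = 0.263 × (1 − 193200/1.02×10^6).
= 0.263 × 0.81059 = 0.21318.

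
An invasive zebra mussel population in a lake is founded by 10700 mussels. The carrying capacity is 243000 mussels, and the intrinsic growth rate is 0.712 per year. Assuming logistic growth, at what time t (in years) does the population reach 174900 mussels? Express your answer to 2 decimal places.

A = (K − N₀)/N₀ = (243000 − 10700)/10700 = 21.71.
Solve 243000/(1 + 21.71·e^(−0.712t)) = 174900: 1 + 21.71·e^(−0.712t) = 1.3894, so e^(−0.712t) = 0.0179346.
−0.712·t = ln(0.0179346) = -4.021, so t = 4.021/0.712 = 5.6475.

5.65 years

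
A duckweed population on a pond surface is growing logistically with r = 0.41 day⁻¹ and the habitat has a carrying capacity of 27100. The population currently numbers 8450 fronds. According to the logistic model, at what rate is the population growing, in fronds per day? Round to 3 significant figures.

2380 fronds per day

dN/dt = rN(1 − N/K) = 0.41 × 8450 × (1 − 8450/27100).
1 − 8450/27100 = 0.68819; dN/dt = 0.41 × 8450 × 0.68819 = 2384.2.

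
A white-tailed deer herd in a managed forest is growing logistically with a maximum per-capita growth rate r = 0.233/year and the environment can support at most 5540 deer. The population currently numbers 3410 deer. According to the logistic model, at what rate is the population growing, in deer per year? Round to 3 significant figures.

305 deer per year

dN/dt = rN(1 − N/K) = 0.233 × 3410 × (1 − 3410/5540).
1 − 3410/5540 = 0.38448; dN/dt = 0.233 × 3410 × 0.38448 = 305.48.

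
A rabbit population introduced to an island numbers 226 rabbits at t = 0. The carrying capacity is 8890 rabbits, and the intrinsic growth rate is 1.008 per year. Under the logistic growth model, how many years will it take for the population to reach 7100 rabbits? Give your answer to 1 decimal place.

5.0 years

A = (K − N₀)/N₀ = (8890 − 226)/226 = 38.336.
Solve 8890/(1 + 38.336·e^(−1.008t)) = 7100: 1 + 38.336·e^(−1.008t) = 1.2521, so e^(−1.008t) = 0.00657635.
−1.008·t = ln(0.00657635) = -5.0243, so t = 5.0243/1.008 = 4.9844.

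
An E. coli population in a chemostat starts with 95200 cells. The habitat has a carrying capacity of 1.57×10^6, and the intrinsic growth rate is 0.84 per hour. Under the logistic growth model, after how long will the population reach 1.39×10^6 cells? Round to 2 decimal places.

A = (K − N₀)/N₀ = (1.57×10^6 − 95200)/95200 = 15.492.
Solve 1.57×10^6/(1 + 15.492·e^(−0.84t)) = 1.39×10^6: 1 + 15.492·e^(−0.84t) = 1.1295, so e^(−0.84t) = 0.00835914.
−0.84·t = ln(0.00835914) = -4.7844, so t = 4.7844/0.84 = 5.6957.

5.70 hours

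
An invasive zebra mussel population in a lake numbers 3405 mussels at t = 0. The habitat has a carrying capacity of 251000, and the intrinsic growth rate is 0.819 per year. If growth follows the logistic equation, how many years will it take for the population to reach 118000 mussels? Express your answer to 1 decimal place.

A = (K − N₀)/N₀ = (251000 − 3405)/3405 = 72.715.
Solve 251000/(1 + 72.715·e^(−0.819t)) = 118000: 1 + 72.715·e^(−0.819t) = 2.1271, so e^(−0.819t) = 0.0155005.
−0.819·t = ln(0.0155005) = -4.1669, so t = 4.1669/0.819 = 5.0878.

5.1 years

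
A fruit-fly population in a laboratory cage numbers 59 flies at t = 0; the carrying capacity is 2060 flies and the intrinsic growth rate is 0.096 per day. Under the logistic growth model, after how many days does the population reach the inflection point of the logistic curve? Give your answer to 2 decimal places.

Logistic growth is fastest at N = K/2 = 1030.
A = (K − N₀)/N₀ = 33.915. Set K/(1 + A·e^(−rt)) = K/2 → A·e^(−rt) = 1.
e^(−0.096t) = 1/33.915 = 0.0294853, so t = ln(33.915)/0.096 = 3.5239/0.096 = 36.707.

36.71 days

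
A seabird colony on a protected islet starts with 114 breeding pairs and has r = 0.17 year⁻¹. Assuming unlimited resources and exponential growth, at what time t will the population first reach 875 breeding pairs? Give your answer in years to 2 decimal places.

Set N₀·e^(rt) = 875: e^(0.17·t) = 875/114 = 7.6754.
0.17·t = ln(7.6754) = 2.038, so t = 2.038/0.17 = 11.988.

11.99 years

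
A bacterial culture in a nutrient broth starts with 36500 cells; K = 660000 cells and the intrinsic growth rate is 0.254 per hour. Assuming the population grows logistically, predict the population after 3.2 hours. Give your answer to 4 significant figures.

A = (K − N₀)/N₀ = (660000 − 36500)/36500 = 17.082.
N(t) = K/(1 + A·e^(−rt)) = 660000/(1 + 17.082×e^(−0.254×3.2)).
e^(−0.8128) = 0.44361; denominator = 1 + 17.082×0.44361 = 8.5779.
N = 660000/8.5779 = 76941.9.

76940 cells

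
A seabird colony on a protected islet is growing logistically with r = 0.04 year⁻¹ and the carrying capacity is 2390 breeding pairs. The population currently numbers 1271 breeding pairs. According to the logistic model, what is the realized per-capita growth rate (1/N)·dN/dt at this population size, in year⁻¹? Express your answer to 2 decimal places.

(1/N)·dN/dt = r(1 − N/K) = 0.04 × (1 − 1271/2390).
= 0.04 × 0.4682 = 0.018728.

0.02 per year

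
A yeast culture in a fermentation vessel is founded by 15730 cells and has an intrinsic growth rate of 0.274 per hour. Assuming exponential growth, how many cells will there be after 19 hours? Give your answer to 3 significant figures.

2870000 cells

N(t) = N₀·e^(rt) = 15730 × e^(0.274×19) = 15730 × e^5.206.
e^5.206 ≈ 182.36, so N ≈ 15730 × 182.36 = 2.868572×10^6.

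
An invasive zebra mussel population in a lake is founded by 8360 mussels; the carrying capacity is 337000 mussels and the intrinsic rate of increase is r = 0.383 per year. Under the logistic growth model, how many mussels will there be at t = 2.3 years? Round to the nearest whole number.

A = (K − N₀)/N₀ = (337000 − 8360)/8360 = 39.311.
N(t) = K/(1 + A·e^(−rt)) = 337000/(1 + 39.311×e^(−0.383×2.3)).
e^(−0.8809) = 0.41441; denominator = 1 + 39.311×0.41441 = 17.291.
N = 337000/17.291 = 19490.1.

19490 mussels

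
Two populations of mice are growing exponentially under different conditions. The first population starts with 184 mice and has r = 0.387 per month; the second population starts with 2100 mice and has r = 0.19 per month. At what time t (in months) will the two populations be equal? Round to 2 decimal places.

12.36 months

Set 184·e^(0.387t) = 2100·e^(0.19t).
e^((0.387 − 0.19)t) = 2100/184 → e^(0.197·t) = 11.413.
0.197·t = ln(11.413) = 2.4348, so t = 2.4348/0.197 = 12.359.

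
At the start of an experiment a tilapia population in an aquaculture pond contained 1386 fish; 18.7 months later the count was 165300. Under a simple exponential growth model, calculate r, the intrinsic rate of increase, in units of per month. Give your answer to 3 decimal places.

0.256 per month

From N(t) = N₀·e^(rt): e^(r·18.7) = 165300/1386 = 119.26.
r·18.7 = ln(119.26) = 4.7813, so r = 4.7813/18.7 = 0.25569.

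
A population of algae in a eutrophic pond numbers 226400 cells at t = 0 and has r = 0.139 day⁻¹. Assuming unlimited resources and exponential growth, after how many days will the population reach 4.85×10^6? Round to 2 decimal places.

Set N₀·e^(rt) = 4.85×10^6: e^(0.139·t) = 4.85×10^6/226400 = 21.422.
0.139·t = ln(21.422) = 3.0644, so t = 3.0644/0.139 = 22.046.

22.05 days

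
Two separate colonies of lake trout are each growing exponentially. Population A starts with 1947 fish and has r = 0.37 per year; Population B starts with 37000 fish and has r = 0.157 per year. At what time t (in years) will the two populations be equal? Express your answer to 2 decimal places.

Set 1947·e^(0.37t) = 37000·e^(0.157t).
e^((0.37 − 0.157)t) = 37000/1947 → e^(0.213·t) = 19.004.
0.213·t = ln(19.004) = 2.9446, so t = 2.9446/0.213 = 13.825.

13.82 years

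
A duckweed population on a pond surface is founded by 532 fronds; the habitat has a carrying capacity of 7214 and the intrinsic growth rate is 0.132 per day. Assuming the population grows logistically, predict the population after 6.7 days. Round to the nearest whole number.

1166 fronds

A = (K − N₀)/N₀ = (7214 − 532)/532 = 12.56.
N(t) = K/(1 + A·e^(−rt)) = 7214/(1 + 12.56×e^(−0.132×6.7)).
e^(−0.8844) = 0.41296; denominator = 1 + 12.56×0.41296 = 6.1869.
N = 7214/6.1869 = 1166.02.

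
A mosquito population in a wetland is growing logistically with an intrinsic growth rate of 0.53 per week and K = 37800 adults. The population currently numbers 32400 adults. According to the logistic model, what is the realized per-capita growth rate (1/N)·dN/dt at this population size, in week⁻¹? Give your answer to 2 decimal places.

0.08 per week

(1/N)·dN/dt = r(1 − N/K) = 0.53 × (1 − 32400/37800).
= 0.53 × 0.14286 = 0.075714.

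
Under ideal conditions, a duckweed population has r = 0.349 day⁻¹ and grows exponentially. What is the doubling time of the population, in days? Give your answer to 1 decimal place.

2.0 days

Doubling time t_d = ln(2)/r = 0.6931/0.349 = 1.9861.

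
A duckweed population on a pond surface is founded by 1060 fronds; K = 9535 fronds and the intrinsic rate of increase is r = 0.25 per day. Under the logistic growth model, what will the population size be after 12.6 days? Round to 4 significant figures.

A = (K − N₀)/N₀ = (9535 − 1060)/1060 = 7.9953.
N(t) = K/(1 + A·e^(−rt)) = 9535/(1 + 7.9953×e^(−0.25×12.6)).
e^(−3.15) = 0.042852; denominator = 1 + 7.9953×0.042852 = 1.3426.
N = 9535/1.3426 = 7101.81.

7102 fronds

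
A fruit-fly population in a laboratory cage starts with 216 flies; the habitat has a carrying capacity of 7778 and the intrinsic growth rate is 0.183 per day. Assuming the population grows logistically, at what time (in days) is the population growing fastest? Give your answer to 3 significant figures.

Logistic growth is fastest at N = K/2 = 3889.
A = (K − N₀)/N₀ = 35.009. Set K/(1 + A·e^(−rt)) = K/2 → A·e^(−rt) = 1.
e^(−0.183t) = 1/35.009 = 0.0285639, so t = ln(35.009)/0.183 = 3.5556/0.183 = 19.43.

19.4 days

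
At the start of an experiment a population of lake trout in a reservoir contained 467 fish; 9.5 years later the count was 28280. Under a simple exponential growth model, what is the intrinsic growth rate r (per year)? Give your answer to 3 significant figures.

0.432 per year

From N(t) = N₀·e^(rt): e^(r·9.5) = 28280/467 = 60.557.
r·9.5 = ln(60.557) = 4.1036, so r = 4.1036/9.5 = 0.43196.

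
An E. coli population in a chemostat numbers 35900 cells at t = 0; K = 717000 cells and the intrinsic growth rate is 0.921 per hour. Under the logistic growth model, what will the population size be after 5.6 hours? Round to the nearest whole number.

646415 cells

A = (K − N₀)/N₀ = (717000 − 35900)/35900 = 18.972.
N(t) = K/(1 + A·e^(−rt)) = 717000/(1 + 18.972×e^(−0.921×5.6)).
e^(−5.158) = 0.0057555; denominator = 1 + 18.972×0.0057555 = 1.1092.
N = 717000/1.1092 = 646415.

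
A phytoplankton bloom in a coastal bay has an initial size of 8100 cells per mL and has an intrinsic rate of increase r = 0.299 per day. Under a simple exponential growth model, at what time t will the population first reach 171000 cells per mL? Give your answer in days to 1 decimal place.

Set N₀·e^(rt) = 171000: e^(0.299·t) = 171000/8100 = 21.111.
0.299·t = ln(21.111) = 3.0498, so t = 3.0498/0.299 = 10.2.

10.2 days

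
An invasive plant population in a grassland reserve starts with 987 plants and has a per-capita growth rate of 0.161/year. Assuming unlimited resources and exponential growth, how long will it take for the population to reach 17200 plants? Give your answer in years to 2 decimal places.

17.75 years

Set N₀·e^(rt) = 17200: e^(0.161·t) = 17200/987 = 17.427.
0.161·t = ln(17.427) = 2.858, so t = 2.858/0.161 = 17.752.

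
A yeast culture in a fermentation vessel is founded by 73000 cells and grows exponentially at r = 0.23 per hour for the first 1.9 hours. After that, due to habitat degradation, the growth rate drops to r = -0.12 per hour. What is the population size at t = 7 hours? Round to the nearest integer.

Phase 1: N(1.9) = 73000·e^(0.23×1.9) = 73000·e^0.437 = 113008.
Phase 2 runs for 7 − 1.9 = 5.1 hours at r = -0.12.
N(7) = 113008·e^(-0.12×5.1) = 113008·e^-0.612 = 61280.4.

61280 cells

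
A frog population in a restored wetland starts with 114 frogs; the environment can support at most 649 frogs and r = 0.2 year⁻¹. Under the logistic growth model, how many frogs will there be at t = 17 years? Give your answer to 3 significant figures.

561 frogs

A = (K − N₀)/N₀ = (649 − 114)/114 = 4.693.
N(t) = K/(1 + A·e^(−rt)) = 649/(1 + 4.693×e^(−0.2×17)).
e^(−3.4) = 0.033373; denominator = 1 + 4.693×0.033373 = 1.1566.
N = 649/1.1566 = 561.118.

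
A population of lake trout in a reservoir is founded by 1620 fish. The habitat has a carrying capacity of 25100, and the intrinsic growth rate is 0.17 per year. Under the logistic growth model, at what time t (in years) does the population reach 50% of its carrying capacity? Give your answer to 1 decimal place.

15.7 years

A = (K − N₀)/N₀ = (25100 − 1620)/1620 = 14.494.
Solve 25100/(1 + 14.494·e^(−0.17t)) = 12550: 1 + 14.494·e^(−0.17t) = 2, so e^(−0.17t) = 0.0689949.
−0.17·t = ln(0.0689949) = -2.6737, so t = 2.6737/0.17 = 15.728.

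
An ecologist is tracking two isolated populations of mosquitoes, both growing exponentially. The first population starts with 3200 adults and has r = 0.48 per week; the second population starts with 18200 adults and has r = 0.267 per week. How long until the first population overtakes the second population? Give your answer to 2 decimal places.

8.16 weeks

Set 3200·e^(0.48t) = 18200·e^(0.267t).
e^((0.48 − 0.267)t) = 18200/3200 → e^(0.213·t) = 5.6875.
0.213·t = ln(5.6875) = 1.7383, so t = 1.7383/0.213 = 8.1609.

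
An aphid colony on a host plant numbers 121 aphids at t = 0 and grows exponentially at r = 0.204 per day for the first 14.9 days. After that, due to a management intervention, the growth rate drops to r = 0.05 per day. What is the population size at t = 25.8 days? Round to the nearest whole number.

Phase 1: N(14.9) = 121·e^(0.204×14.9) = 121·e^3.04 = 2528.52.
Phase 2 runs for 25.8 − 14.9 = 10.9 days at r = 0.05.
N(25.8) = 2528.52·e^(0.05×10.9) = 2528.52·e^0.545 = 4360.71.

4361 aphids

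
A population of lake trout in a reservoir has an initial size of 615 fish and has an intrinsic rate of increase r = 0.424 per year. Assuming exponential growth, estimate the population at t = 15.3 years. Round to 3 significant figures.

N(t) = N₀·e^(rt) = 615 × e^(0.424×15.3) = 615 × e^6.487.
e^6.487 ≈ 656.68, so N ≈ 615 × 656.68 = 403859.

404000 fish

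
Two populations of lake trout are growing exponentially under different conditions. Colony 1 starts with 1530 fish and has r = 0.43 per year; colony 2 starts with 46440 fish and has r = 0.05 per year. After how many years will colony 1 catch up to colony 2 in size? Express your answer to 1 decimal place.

9.0 years

Set 1530·e^(0.43t) = 46440·e^(0.05t).
e^((0.43 − 0.05)t) = 46440/1530 → e^(0.38·t) = 30.353.
0.38·t = ln(30.353) = 3.4129, so t = 3.4129/0.38 = 8.9813.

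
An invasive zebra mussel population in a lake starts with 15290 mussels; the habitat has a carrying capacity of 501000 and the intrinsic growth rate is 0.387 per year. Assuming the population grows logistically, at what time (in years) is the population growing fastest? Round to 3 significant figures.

8.94 years

Logistic growth is fastest at N = K/2 = 250500.
A = (K − N₀)/N₀ = 31.767. Set K/(1 + A·e^(−rt)) = K/2 → A·e^(−rt) = 1.
e^(−0.387t) = 1/31.767 = 0.0314797, so t = ln(31.767)/0.387 = 3.4584/0.387 = 8.9365.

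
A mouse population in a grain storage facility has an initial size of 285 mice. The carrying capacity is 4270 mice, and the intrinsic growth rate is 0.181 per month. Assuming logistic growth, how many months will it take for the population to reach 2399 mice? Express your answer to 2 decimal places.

A = (K − N₀)/N₀ = (4270 − 285)/285 = 13.982.
Solve 4270/(1 + 13.982·e^(−0.181t)) = 2399: 1 + 13.982·e^(−0.181t) = 1.7799, so e^(−0.181t) = 0.0557776.
−0.181·t = ln(0.0557776) = -2.8864, so t = 2.8864/0.181 = 15.947.

15.95 months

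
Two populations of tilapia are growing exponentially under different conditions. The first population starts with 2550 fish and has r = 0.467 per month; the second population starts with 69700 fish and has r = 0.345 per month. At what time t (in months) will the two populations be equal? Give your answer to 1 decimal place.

Set 2550·e^(0.467t) = 69700·e^(0.345t).
e^((0.467 − 0.345)t) = 69700/2550 → e^(0.122·t) = 27.333.
0.122·t = ln(27.333) = 3.3081, so t = 3.3081/0.122 = 27.116.

27.1 months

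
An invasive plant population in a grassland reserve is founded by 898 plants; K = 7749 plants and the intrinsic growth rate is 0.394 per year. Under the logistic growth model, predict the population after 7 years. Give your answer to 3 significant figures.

5220 plants

A = (K − N₀)/N₀ = (7749 − 898)/898 = 7.6292.
N(t) = K/(1 + A·e^(−rt)) = 7749/(1 + 7.6292×e^(−0.394×7)).
e^(−2.758) = 0.063418; denominator = 1 + 7.6292×0.063418 = 1.4838.
N = 7749/1.4838 = 5222.29.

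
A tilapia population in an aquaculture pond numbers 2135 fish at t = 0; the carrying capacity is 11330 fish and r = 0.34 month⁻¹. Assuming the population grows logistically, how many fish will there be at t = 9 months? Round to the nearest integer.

9426 fish

A = (K − N₀)/N₀ = (11330 − 2135)/2135 = 4.3068.
N(t) = K/(1 + A·e^(−rt)) = 11330/(1 + 4.3068×e^(−0.34×9)).
e^(−3.06) = 0.046888; denominator = 1 + 4.3068×0.046888 = 1.2019.
N = 11330/1.2019 = 9426.46.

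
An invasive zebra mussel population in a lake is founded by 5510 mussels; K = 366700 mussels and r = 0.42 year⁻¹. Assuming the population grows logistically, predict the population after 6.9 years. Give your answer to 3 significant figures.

79500 mussels

A = (K − N₀)/N₀ = (366700 − 5510)/5510 = 65.552.
N(t) = K/(1 + A·e^(−rt)) = 366700/(1 + 65.552×e^(−0.42×6.9)).
e^(−2.898) = 0.055133; denominator = 1 + 65.552×0.055133 = 4.6141.
N = 366700/4.6141 = 79474.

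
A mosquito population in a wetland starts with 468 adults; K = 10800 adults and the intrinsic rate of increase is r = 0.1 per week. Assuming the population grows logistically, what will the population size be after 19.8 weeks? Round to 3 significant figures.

2670 adults

A = (K − N₀)/N₀ = (10800 − 468)/468 = 22.077.
N(t) = K/(1 + A·e^(−rt)) = 10800/(1 + 22.077×e^(−0.1×19.8)).
e^(−1.98) = 0.13807; denominator = 1 + 22.077×0.13807 = 4.0481.
N = 10800/4.0481 = 2667.89.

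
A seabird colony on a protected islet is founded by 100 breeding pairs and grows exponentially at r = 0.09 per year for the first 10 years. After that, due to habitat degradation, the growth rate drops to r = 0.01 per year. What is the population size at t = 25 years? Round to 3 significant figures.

286 breeding pairs

Phase 1: N(10) = 100·e^(0.09×10) = 100·e^0.9 = 245.96.
Phase 2 runs for 25 − 10 = 15 years at r = 0.01.
N(25) = 245.96·e^(0.01×15) = 245.96·e^0.15 = 285.765.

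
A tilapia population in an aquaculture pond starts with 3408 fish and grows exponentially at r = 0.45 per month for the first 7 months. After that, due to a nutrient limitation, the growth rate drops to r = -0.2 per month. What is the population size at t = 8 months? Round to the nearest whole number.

65113 fish

Phase 1: N(7) = 3408·e^(0.45×7) = 3408·e^3.15 = 79529.3.
Phase 2 runs for 8 − 7 = 1 months at r = -0.2.
N(8) = 79529.3·e^(-0.2×1) = 79529.3·e^-0.2 = 65113.1.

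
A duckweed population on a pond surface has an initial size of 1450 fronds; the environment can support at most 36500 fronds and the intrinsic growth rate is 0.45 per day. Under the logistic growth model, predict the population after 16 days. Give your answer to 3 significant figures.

35900 fronds

A = (K − N₀)/N₀ = (36500 − 1450)/1450 = 24.172.
N(t) = K/(1 + A·e^(−rt)) = 36500/(1 + 24.172×e^(−0.45×16)).
e^(−7.2) = 0.00074659; denominator = 1 + 24.172×0.00074659 = 1.018.
N = 36500/1.018 = 35853.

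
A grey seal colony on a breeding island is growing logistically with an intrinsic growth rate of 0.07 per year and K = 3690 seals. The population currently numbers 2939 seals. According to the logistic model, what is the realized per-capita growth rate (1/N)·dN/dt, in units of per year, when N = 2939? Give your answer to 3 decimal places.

(1/N)·dN/dt = r(1 − N/K) = 0.07 × (1 − 2939/3690).
= 0.07 × 0.20352 = 0.014247.

0.014 per year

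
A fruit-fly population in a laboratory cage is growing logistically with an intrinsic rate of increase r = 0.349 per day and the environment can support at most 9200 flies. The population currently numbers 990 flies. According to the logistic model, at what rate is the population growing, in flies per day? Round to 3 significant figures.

308 flies per day

dN/dt = rN(1 − N/K) = 0.349 × 990 × (1 − 990/9200).
1 − 990/9200 = 0.89239; dN/dt = 0.349 × 990 × 0.89239 = 308.33.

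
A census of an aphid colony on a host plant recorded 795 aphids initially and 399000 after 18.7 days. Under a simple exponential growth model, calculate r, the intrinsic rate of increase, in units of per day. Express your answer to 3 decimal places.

From N(t) = N₀·e^(rt): e^(r·18.7) = 399000/795 = 501.89.
r·18.7 = ln(501.89) = 6.2184, so r = 6.2184/18.7 = 0.33253.

0.333 per day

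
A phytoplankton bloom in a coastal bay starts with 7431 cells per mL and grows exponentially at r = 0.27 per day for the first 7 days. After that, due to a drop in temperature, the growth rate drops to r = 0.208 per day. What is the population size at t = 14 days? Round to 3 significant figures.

Phase 1: N(7) = 7431·e^(0.27×7) = 7431·e^1.89 = 49188.5.
Phase 2 runs for 14 − 7 = 7 days at r = 0.208.
N(14) = 49188.5·e^(0.208×7) = 49188.5·e^1.456 = 210958.

211000 cells per mL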